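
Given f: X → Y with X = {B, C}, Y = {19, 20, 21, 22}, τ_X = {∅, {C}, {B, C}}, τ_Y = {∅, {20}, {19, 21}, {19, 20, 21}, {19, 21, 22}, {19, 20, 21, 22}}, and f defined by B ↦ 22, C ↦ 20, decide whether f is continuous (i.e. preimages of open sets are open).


f is NOT continuous.

Compute f^{-1}(U) for each U ∈ τ_Y:
  U = ∅: f^{-1}(U) = ∅ ∈ τ_X ✓.
  U = {20}: f^{-1}(U) = {C} ∈ τ_X ✓.
  U = {19, 21}: f^{-1}(U) = ∅ ∈ τ_X ✓.
  U = {19, 20, 21}: f^{-1}(U) = {C} ∈ τ_X ✓.
  U = {19, 21, 22}: f^{-1}(U) = {B} ∉ τ_X ✗.
  U = {19, 20, 21, 22}: f^{-1}(U) = {B, C} ∈ τ_X ✓.
Found U = {19, 21, 22} with f^{-1}(U) = {B} not in τ_X. Therefore f is NOT continuous.


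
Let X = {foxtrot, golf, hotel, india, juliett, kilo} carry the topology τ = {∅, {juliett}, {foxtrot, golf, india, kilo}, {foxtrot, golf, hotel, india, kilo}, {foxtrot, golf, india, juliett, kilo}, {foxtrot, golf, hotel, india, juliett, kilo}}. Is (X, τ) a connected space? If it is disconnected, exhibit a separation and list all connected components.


(X, τ) is disconnected; components = [{juliett}, {foxtrot, golf, hotel, india, kilo}].

Find clopen sets (U ∈ τ with X ∖ U ∈ τ):
  U = ∅, X ∖ U = {foxtrot, golf, hotel, india, juliett, kilo} — both open, so U is clopen.
  U = {juliett}, X ∖ U = {foxtrot, golf, hotel, india, kilo} — both open, so U is clopen.
  U = {foxtrot, golf, hotel, india, kilo}, X ∖ U = {juliett} — both open, so U is clopen.
  U = {foxtrot, golf, hotel, india, juliett, kilo}, X ∖ U = ∅ — both open, so U is clopen.
Nontrivial clopen(s) exist: e.g. {juliett}. So (X, τ) is disconnected.
Compute connected components by grouping points that agree on all clopens:
  component: {juliett}
  component: {foxtrot, golf, hotel, india, kilo}


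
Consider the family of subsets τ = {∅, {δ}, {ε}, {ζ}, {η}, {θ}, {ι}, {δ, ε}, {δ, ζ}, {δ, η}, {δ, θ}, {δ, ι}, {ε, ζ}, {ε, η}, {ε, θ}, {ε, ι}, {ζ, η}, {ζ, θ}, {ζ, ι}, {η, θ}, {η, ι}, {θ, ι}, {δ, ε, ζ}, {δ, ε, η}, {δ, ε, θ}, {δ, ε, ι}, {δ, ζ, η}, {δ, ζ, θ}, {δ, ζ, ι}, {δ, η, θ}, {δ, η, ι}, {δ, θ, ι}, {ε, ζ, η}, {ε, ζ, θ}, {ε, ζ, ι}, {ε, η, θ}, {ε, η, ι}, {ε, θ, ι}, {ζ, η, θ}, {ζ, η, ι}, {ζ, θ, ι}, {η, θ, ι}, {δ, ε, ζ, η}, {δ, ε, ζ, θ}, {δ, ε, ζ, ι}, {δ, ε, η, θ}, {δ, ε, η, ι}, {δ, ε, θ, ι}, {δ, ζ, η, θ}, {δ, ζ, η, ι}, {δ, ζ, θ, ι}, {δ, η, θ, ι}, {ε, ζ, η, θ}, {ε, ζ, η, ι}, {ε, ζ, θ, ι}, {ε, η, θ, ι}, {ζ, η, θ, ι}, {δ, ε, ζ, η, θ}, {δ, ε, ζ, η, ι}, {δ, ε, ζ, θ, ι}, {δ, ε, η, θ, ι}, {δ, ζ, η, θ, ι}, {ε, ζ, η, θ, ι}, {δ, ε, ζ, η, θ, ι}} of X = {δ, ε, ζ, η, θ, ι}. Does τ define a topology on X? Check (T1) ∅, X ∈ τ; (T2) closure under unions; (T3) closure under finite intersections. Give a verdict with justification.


τ IS a topology on X.

Axiom (T1): ∅ ∈ τ? Yes; X ∈ τ? Yes.
Axiom (T2/T3): check pairwise unions and intersections of members of τ.
All pairwise intersections and unions checked — each lies in τ. Therefore τ satisfies (T1), (T2), (T3): it IS a topology on X.


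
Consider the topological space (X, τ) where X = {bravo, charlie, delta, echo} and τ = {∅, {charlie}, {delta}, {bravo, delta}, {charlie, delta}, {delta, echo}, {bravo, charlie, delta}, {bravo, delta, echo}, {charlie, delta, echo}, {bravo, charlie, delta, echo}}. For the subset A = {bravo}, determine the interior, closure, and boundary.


int(A) = ∅, cl(A) = {bravo}, ∂A = {bravo}.

Closed sets in (X, τ) are complements of opens:
  closed(X, τ) = {∅, {bravo}, {charlie}, {echo}, {bravo, charlie}, {bravo, echo}, {charlie, echo}, {bravo, charlie, echo}, {bravo, delta, echo}, {bravo, charlie, delta, echo}}.
int(A) = ⋃ {U ∈ τ : U ⊆ A}. Opens contained in A: ∅.
Taking the union of these: int(A) = ∅.
cl(A) = ⋂ {C closed : A ⊆ C}. Closed sets containing A: {bravo}, {bravo, charlie}, {bravo, echo}, {bravo, charlie, echo}, {bravo, delta, echo}, {bravo, charlie, delta, echo}.
Intersecting these: cl(A) = {bravo}.
∂A = cl(A) ∖ int(A) = {bravo} ∖ ∅ = {bravo}.


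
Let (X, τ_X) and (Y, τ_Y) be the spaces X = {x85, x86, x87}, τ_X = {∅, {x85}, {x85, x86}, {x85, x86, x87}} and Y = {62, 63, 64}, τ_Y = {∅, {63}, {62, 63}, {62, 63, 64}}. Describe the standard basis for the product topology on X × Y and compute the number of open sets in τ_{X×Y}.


Basis B = {∅ × ∅, {x85} × {63}, {x85} × {62, 63}, {x85, x86} × {63}, {x85} × {62, 63, 64}, {x85, x86, x87} × {63}, {x85, x86} × {62, 63}, {x85, x86} × {62, 63, 64}, {x85, x86, x87} × {62, 63}, {x85, x86, x87} × {62, 63, 64}}; |τ_{X×Y}| = 20.

Enumerate products U × V with U ∈ τ_X, V ∈ τ_Y (deduplicated):
  ∅ × ∅ = {} (∅)
  {x85} × {63} = {(x85,63)}
  {x85} × {62, 63} = {(x85,62), (x85,63)}
  {x85, x86} × {63} = {(x85,63), (x86,63)}
  {x85} × {62, 63, 64} = {(x85,62), (x85,63), (x85,64)}
  {x85, x86, x87} × {63} = {(x85,63), (x86,63), (x87,63)}
  {x85, x86} × {62, 63} = {(x85,62), (x85,63), (x86,62), (x86,63)}
  {x85, x86} × {62, 63, 64} = {(x85,62), (x85,63), (x85,64), (x86,62), (x86,63), (x86,64)}
  {x85, x86, x87} × {62, 63} = {(x85,62), (x85,63), (x86,62), (x86,63), (x87,62), (x87,63)}
  {x85, x86, x87} × {62, 63, 64} = {(x85,62), (x85,63), (x85,64), (x86,62), (x86,63), (x86,64), (x87,62), (x87,63), (x87,64)}
These 10 distinct sets form the basis B.
Close under arbitrary unions to get τ_{X×Y}; counting gives |τ_{X×Y}| = 20.


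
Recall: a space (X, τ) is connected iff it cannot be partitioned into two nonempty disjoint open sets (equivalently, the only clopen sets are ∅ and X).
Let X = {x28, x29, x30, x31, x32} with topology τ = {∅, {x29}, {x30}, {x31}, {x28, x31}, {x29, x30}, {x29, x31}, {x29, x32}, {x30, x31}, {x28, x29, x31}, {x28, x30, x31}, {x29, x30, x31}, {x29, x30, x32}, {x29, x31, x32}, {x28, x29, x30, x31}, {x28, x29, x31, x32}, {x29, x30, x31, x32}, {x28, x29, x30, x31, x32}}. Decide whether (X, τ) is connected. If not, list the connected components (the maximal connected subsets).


(X, τ) is disconnected; components = [{x30}, {x28, x31}, {x29, x32}].

Find clopen sets (U ∈ τ with X ∖ U ∈ τ):
  U = ∅, X ∖ U = {x28, x29, x30, x31, x32} — both open, so U is clopen.
  U = {x30}, X ∖ U = {x28, x29, x31, x32} — both open, so U is clopen.
  U = {x28, x31}, X ∖ U = {x29, x30, x32} — both open, so U is clopen.
  U = {x29, x32}, X ∖ U = {x28, x30, x31} — both open, so U is clopen.
  U = {x28, x30, x31}, X ∖ U = {x29, x32} — both open, so U is clopen.
  U = {x29, x30, x32}, X ∖ U = {x28, x31} — both open, so U is clopen.
  U = {x28, x29, x31, x32}, X ∖ U = {x30} — both open, so U is clopen.
  U = {x28, x29, x30, x31, x32}, X ∖ U = ∅ — both open, so U is clopen.
Nontrivial clopen(s) exist: e.g. {x29, x30, x32}. So (X, τ) is disconnected.
Compute connected components by grouping points that agree on all clopens:
  component: {x30}
  component: {x28, x31}
  component: {x29, x32}


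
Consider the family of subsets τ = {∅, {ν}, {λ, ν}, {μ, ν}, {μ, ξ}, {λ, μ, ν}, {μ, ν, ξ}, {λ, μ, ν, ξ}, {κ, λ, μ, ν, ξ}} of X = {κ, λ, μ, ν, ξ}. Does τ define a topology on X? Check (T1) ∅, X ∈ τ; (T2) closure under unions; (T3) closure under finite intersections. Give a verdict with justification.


τ is NOT a topology on X.

Axiom (T1): ∅ ∈ τ? Yes; X ∈ τ? Yes.
Axiom (T2/T3): check pairwise unions and intersections of members of τ.
Counterexample for (T3): {μ, ν} ∩ {μ, ξ} = {μ} ∉ τ. Therefore τ is NOT a topology.


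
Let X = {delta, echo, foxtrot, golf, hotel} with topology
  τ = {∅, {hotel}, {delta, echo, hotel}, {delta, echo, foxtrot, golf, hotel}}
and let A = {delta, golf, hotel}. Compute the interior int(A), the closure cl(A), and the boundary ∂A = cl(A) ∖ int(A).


int(A) = {hotel}, cl(A) = {delta, echo, foxtrot, golf, hotel}, ∂A = {delta, echo, foxtrot, golf}.

Closed sets in (X, τ) are complements of opens:
  closed(X, τ) = {∅, {foxtrot, golf}, {delta, echo, foxtrot, golf}, {delta, echo, foxtrot, golf, hotel}}.
int(A) = ⋃ {U ∈ τ : U ⊆ A}. Opens contained in A: ∅, {hotel}.
Taking the union of these: int(A) = {hotel}.
cl(A) = ⋂ {C closed : A ⊆ C}. Closed sets containing A: {delta, echo, foxtrot, golf, hotel}.
Intersecting these: cl(A) = {delta, echo, foxtrot, golf, hotel}.
∂A = cl(A) ∖ int(A) = {delta, echo, foxtrot, golf, hotel} ∖ {hotel} = {delta, echo, foxtrot, golf}.


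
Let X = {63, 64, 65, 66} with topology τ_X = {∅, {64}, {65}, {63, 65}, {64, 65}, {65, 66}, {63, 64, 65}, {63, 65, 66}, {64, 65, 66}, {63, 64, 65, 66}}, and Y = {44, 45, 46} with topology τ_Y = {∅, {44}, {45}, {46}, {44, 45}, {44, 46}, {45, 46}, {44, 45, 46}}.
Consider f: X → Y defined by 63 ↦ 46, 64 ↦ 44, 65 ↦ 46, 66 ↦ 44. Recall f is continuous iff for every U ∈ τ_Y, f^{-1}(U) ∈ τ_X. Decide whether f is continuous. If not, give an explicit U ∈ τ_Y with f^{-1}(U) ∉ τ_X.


f is NOT continuous.

Compute f^{-1}(U) for each U ∈ τ_Y:
  U = ∅: f^{-1}(U) = ∅ ∈ τ_X ✓.
  U = {44}: f^{-1}(U) = {64, 66} ∉ τ_X ✗.
  U = {45}: f^{-1}(U) = ∅ ∈ τ_X ✓.
  U = {46}: f^{-1}(U) = {63, 65} ∈ τ_X ✓.
  U = {44, 45}: f^{-1}(U) = {64, 66} ∉ τ_X ✗.
  U = {44, 46}: f^{-1}(U) = {63, 64, 65, 66} ∈ τ_X ✓.
  U = {45, 46}: f^{-1}(U) = {63, 65} ∈ τ_X ✓.
  U = {44, 45, 46}: f^{-1}(U) = {63, 64, 65, 66} ∈ τ_X ✓.
Found U = {44} with f^{-1}(U) = {64, 66} not in τ_X. Therefore f is NOT continuous.


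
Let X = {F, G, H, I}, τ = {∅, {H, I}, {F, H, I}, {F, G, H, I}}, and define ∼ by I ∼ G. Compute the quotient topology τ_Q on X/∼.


X/∼ = {[F], [G=I], [H]}; |τ_Q| = 2.

Equivalence classes: [F], [G=I], [H].
Quotient map π: X → X/∼ sends F ↦ [F], G ↦ [G=I], H ↦ [H], I ↦ [G=I].
For each subset V ⊆ X/∼, compute π^{-1}(V) ⊆ X and check whether π^{-1}(V) ∈ τ. V is open in τ_Q iff π^{-1}(V) ∈ τ.
  V = {}: π^{-1}(V) = ∅ ∈ τ ✓.
  V = {[F]}: π^{-1}(V) = {F} ∉ τ ✗.
  V = {[G=I]}: π^{-1}(V) = {G, I} ∉ τ ✗.
  V = {[F], [G=I]}: π^{-1}(V) = {F, G, I} ∉ τ ✗.
  V = {[H]}: π^{-1}(V) = {H} ∉ τ ✗.
  V = {[F], [H]}: π^{-1}(V) = {F, H} ∉ τ ✗.
  V = {[G=I], [H]}: π^{-1}(V) = {G, H, I} ∉ τ ✗.
  V = {[F], [G=I], [H]}: π^{-1}(V) = {F, G, H, I} ∈ τ ✓.
Open sets in the quotient: τ_Q = {{}, {[F], [G=I], [H]}} (2 elements).


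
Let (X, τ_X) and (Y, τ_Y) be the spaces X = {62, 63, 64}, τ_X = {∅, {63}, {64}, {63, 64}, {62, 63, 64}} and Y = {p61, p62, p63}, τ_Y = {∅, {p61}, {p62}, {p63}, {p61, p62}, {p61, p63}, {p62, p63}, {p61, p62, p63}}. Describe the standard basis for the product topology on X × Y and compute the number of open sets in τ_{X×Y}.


Basis B = {∅ × ∅, {63} × {p61}, {63} × {p62}, {63} × {p63}, {64} × {p61}, {64} × {p62}, {64} × {p63}, {63} × {p61, p62}, {63} × {p61, p63}, {63, 64} × {p61}, {63} × {p62, p63}, {63, 64} × {p62}, {63, 64} × {p63}, {64} × {p61, p62}, {64} × {p61, p63}, {64} × {p62, p63}, {62, 63, 64} × {p61}, {62, 63, 64} × {p62}, {62, 63, 64} × {p63}, {63} × {p61, p62, p63}, {64} × {p61, p62, p63}, {63, 64} × {p61, p62}, {63, 64} × {p61, p63}, {63, 64} × {p62, p63}, {62, 63, 64} × {p61, p62}, {62, 63, 64} × {p61, p63}, {62, 63, 64} × {p62, p63}, {63, 64} × {p61, p62, p63}, {62, 63, 64} × {p61, p62, p63}}; |τ_{X×Y}| = 125.

Enumerate products U × V with U ∈ τ_X, V ∈ τ_Y (deduplicated):
  ∅ × ∅ = {} (∅)
  {63} × {p61} = {(63,p61)}
  {63} × {p62} = {(63,p62)}
  {63} × {p63} = {(63,p63)}
  {64} × {p61} = {(64,p61)}
  {64} × {p62} = {(64,p62)}
  {64} × {p63} = {(64,p63)}
  {63} × {p61, p62} = {(63,p61), (63,p62)}
  {63} × {p61, p63} = {(63,p61), (63,p63)}
  {63, 64} × {p61} = {(63,p61), (64,p61)}
  {63} × {p62, p63} = {(63,p62), (63,p63)}
  {63, 64} × {p62} = {(63,p62), (64,p62)}
  {63, 64} × {p63} = {(63,p63), (64,p63)}
  {64} × {p61, p62} = {(64,p61), (64,p62)}
  {64} × {p61, p63} = {(64,p61), (64,p63)}
  {64} × {p62, p63} = {(64,p62), (64,p63)}
  {62, 63, 64} × {p61} = {(62,p61), (63,p61), (64,p61)}
  {62, 63, 64} × {p62} = {(62,p62), (63,p62), (64,p62)}
  {62, 63, 64} × {p63} = {(62,p63), (63,p63), (64,p63)}
  {63} × {p61, p62, p63} = {(63,p61), (63,p62), (63,p63)}
  {64} × {p61, p62, p63} = {(64,p61), (64,p62), (64,p63)}
  {63, 64} × {p61, p62} = {(63,p61), (63,p62), (64,p61), (64,p62)}
  {63, 64} × {p61, p63} = {(63,p61), (63,p63), (64,p61), (64,p63)}
  {63, 64} × {p62, p63} = {(63,p62), (63,p63), (64,p62), (64,p63)}
  {62, 63, 64} × {p61, p62} = {(62,p61), (62,p62), (63,p61), (63,p62), (64,p61), (64,p62)}
  {62, 63, 64} × {p61, p63} = {(62,p61), (62,p63), (63,p61), (63,p63), (64,p61), (64,p63)}
  {62, 63, 64} × {p62, p63} = {(62,p62), (62,p63), (63,p62), (63,p63), (64,p62), (64,p63)}
  {63, 64} × {p61, p62, p63} = {(63,p61), (63,p62), (63,p63), (64,p61), (64,p62), (64,p63)}
  {62, 63, 64} × {p61, p62, p63} = {(62,p61), (62,p62), (62,p63), (63,p61), (63,p62), (63,p63), (64,p61), (64,p62), (64,p63)}
These 29 distinct sets form the basis B.
Close under arbitrary unions to get τ_{X×Y}; counting gives |τ_{X×Y}| = 125.


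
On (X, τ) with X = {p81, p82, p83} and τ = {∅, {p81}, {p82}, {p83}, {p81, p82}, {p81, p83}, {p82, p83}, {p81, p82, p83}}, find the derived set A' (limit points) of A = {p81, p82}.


A' = ∅

For each x ∈ X, list the open sets U ∈ τ with x ∈ U, then check whether U ∩ (A ∖ {x}) ≠ ∅ for every such U.
  x = p81: open {p81} ∋ x has {p81} ∩ (A ∖ {p81}) = ∅, so x is NOT a limit point.
  x = p82: open {p82} ∋ x has {p82} ∩ (A ∖ {p82}) = ∅, so x is NOT a limit point.
  x = p83: open {p83} ∋ x has {p83} ∩ (A ∖ {p83}) = ∅, so x is NOT a limit point.
Collecting: A' = ∅.


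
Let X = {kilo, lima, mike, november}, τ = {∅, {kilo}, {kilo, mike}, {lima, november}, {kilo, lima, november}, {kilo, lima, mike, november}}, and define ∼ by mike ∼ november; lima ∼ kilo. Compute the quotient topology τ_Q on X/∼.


X/∼ = {[kilo=lima], [mike=november]}; |τ_Q| = 2.

Equivalence classes: [kilo=lima], [mike=november].
Quotient map π: X → X/∼ sends kilo ↦ [kilo=lima], lima ↦ [kilo=lima], mike ↦ [mike=november], november ↦ [mike=november].
For each subset V ⊆ X/∼, compute π^{-1}(V) ⊆ X and check whether π^{-1}(V) ∈ τ. V is open in τ_Q iff π^{-1}(V) ∈ τ.
  V = {}: π^{-1}(V) = ∅ ∈ τ ✓.
  V = {[kilo=lima]}: π^{-1}(V) = {kilo, lima} ∉ τ ✗.
  V = {[mike=november]}: π^{-1}(V) = {mike, november} ∉ τ ✗.
  V = {[kilo=lima], [mike=november]}: π^{-1}(V) = {kilo, lima, mike, november} ∈ τ ✓.
Open sets in the quotient: τ_Q = {{}, {[kilo=lima], [mike=november]}} (2 elements).


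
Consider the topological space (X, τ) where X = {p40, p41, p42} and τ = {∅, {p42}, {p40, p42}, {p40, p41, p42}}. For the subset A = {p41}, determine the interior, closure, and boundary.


int(A) = ∅, cl(A) = {p41}, ∂A = {p41}.

Closed sets in (X, τ) are complements of opens:
  closed(X, τ) = {∅, {p41}, {p40, p41}, {p40, p41, p42}}.
int(A) = ⋃ {U ∈ τ : U ⊆ A}. Opens contained in A: ∅.
Taking the union of these: int(A) = ∅.
cl(A) = ⋂ {C closed : A ⊆ C}. Closed sets containing A: {p41}, {p40, p41}, {p40, p41, p42}.
Intersecting these: cl(A) = {p41}.
∂A = cl(A) ∖ int(A) = {p41} ∖ ∅ = {p41}.


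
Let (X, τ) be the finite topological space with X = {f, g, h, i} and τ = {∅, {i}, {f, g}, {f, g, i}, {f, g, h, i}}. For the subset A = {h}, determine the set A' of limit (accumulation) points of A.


A' = ∅

For each x ∈ X, list the open sets U ∈ τ with x ∈ U, then check whether U ∩ (A ∖ {x}) ≠ ∅ for every such U.
  x = f: open {f, g} ∋ x has {f, g} ∩ (A ∖ {f}) = ∅, so x is NOT a limit point.
  x = g: open {f, g} ∋ x has {f, g} ∩ (A ∖ {g}) = ∅, so x is NOT a limit point.
  x = h: open {f, g, h, i} ∋ x has {f, g, h, i} ∩ (A ∖ {h}) = ∅, so x is NOT a limit point.
  x = i: open {i} ∋ x has {i} ∩ (A ∖ {i}) = ∅, so x is NOT a limit point.
Collecting: A' = ∅.


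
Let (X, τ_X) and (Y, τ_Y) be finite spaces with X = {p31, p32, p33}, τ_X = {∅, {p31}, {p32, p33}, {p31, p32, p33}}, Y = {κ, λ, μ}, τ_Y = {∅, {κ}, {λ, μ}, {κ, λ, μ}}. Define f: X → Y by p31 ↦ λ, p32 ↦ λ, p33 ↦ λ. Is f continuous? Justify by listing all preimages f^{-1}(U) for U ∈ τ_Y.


f IS continuous.

Compute f^{-1}(U) for each U ∈ τ_Y:
  U = ∅: f^{-1}(U) = ∅ ∈ τ_X ✓.
  U = {κ}: f^{-1}(U) = ∅ ∈ τ_X ✓.
  U = {λ, μ}: f^{-1}(U) = {p31, p32, p33} ∈ τ_X ✓.
  U = {κ, λ, μ}: f^{-1}(U) = {p31, p32, p33} ∈ τ_X ✓.
Every preimage lies in τ_X, so f IS continuous.


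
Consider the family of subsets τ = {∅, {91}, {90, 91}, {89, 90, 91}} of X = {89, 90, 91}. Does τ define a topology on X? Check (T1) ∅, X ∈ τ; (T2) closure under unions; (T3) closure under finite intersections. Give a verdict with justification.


τ IS a topology on X.

Axiom (T1): ∅ ∈ τ? Yes; X ∈ τ? Yes.
Axiom (T2/T3): check pairwise unions and intersections of members of τ.
All pairwise intersections and unions checked — each lies in τ. Therefore τ satisfies (T1), (T2), (T3): it IS a topology on X.


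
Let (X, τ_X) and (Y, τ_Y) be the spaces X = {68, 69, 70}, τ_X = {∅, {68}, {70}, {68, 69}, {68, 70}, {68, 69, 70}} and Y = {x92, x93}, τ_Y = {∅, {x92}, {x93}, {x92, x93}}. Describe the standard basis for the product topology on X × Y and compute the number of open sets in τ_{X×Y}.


Basis B = {∅ × ∅, {68} × {x92}, {68} × {x93}, {70} × {x92}, {70} × {x93}, {68} × {x92, x93}, {68, 69} × {x92}, {68, 70} × {x92}, {68, 69} × {x93}, {68, 70} × {x93}, {70} × {x92, x93}, {68, 69, 70} × {x92}, {68, 69, 70} × {x93}, {68, 69} × {x92, x93}, {68, 70} × {x92, x93}, {68, 69, 70} × {x92, x93}}; |τ_{X×Y}| = 36.

Enumerate products U × V with U ∈ τ_X, V ∈ τ_Y (deduplicated):
  ∅ × ∅ = {} (∅)
  {68} × {x92} = {(68,x92)}
  {68} × {x93} = {(68,x93)}
  {70} × {x92} = {(70,x92)}
  {70} × {x93} = {(70,x93)}
  {68} × {x92, x93} = {(68,x92), (68,x93)}
  {68, 69} × {x92} = {(68,x92), (69,x92)}
  {68, 70} × {x92} = {(68,x92), (70,x92)}
  {68, 69} × {x93} = {(68,x93), (69,x93)}
  {68, 70} × {x93} = {(68,x93), (70,x93)}
  {70} × {x92, x93} = {(70,x92), (70,x93)}
  {68, 69, 70} × {x92} = {(68,x92), (69,x92), (70,x92)}
  {68, 69, 70} × {x93} = {(68,x93), (69,x93), (70,x93)}
  {68, 69} × {x92, x93} = {(68,x92), (68,x93), (69,x92), (69,x93)}
  {68, 70} × {x92, x93} = {(68,x92), (68,x93), (70,x92), (70,x93)}
  {68, 69, 70} × {x92, x93} = {(68,x92), (68,x93), (69,x92), (69,x93), (70,x92), (70,x93)}
These 16 distinct sets form the basis B.
Close under arbitrary unions to get τ_{X×Y}; counting gives |τ_{X×Y}| = 36.


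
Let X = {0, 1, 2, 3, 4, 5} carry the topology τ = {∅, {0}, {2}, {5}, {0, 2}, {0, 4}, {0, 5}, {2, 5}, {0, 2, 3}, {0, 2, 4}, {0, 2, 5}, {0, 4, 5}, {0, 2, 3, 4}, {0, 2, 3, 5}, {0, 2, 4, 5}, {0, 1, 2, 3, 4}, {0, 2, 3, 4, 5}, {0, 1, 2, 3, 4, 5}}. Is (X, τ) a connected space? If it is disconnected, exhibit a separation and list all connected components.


(X, τ) is disconnected; components = [{5}, {0, 1, 2, 3, 4}].

Find clopen sets (U ∈ τ with X ∖ U ∈ τ):
  U = ∅, X ∖ U = {0, 1, 2, 3, 4, 5} — both open, so U is clopen.
  U = {5}, X ∖ U = {0, 1, 2, 3, 4} — both open, so U is clopen.
  U = {0, 1, 2, 3, 4}, X ∖ U = {5} — both open, so U is clopen.
  U = {0, 1, 2, 3, 4, 5}, X ∖ U = ∅ — both open, so U is clopen.
Nontrivial clopen(s) exist: e.g. {0, 1, 2, 3, 4}. So (X, τ) is disconnected.
Compute connected components by grouping points that agree on all clopens:
  component: {5}
  component: {0, 1, 2, 3, 4}


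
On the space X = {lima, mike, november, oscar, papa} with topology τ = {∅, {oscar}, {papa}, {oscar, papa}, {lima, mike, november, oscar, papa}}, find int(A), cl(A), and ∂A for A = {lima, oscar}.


int(A) = {oscar}, cl(A) = {lima, mike, november, oscar}, ∂A = {lima, mike, november}.

Closed sets in (X, τ) are complements of opens:
  closed(X, τ) = {∅, {lima, mike, november}, {lima, mike, november, oscar}, {lima, mike, november, papa}, {lima, mike, november, oscar, papa}}.
int(A) = ⋃ {U ∈ τ : U ⊆ A}. Opens contained in A: ∅, {oscar}.
Taking the union of these: int(A) = {oscar}.
cl(A) = ⋂ {C closed : A ⊆ C}. Closed sets containing A: {lima, mike, november, oscar}, {lima, mike, november, oscar, papa}.
Intersecting these: cl(A) = {lima, mike, november, oscar}.
∂A = cl(A) ∖ int(A) = {lima, mike, november, oscar} ∖ {oscar} = {lima, mike, november}.


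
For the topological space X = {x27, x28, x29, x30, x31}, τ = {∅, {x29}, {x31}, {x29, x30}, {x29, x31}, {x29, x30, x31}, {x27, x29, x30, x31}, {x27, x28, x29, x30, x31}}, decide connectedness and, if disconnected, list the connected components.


(X, τ) is connected.

Find clopen sets (U ∈ τ with X ∖ U ∈ τ):
  U = ∅, X ∖ U = {x27, x28, x29, x30, x31} — both open, so U is clopen.
  U = {x27, x28, x29, x30, x31}, X ∖ U = ∅ — both open, so U is clopen.
Only trivial clopens (∅ and X) exist, so (X, τ) is connected.
Compute connected components by grouping points that agree on all clopens:
  component: {x27, x28, x29, x30, x31}


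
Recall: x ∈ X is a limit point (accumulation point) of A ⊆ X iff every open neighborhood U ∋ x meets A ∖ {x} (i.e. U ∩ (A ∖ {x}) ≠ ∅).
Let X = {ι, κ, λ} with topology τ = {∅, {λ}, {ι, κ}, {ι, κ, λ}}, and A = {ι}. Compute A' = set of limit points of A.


A' = {κ}

For each x ∈ X, list the open sets U ∈ τ with x ∈ U, then check whether U ∩ (A ∖ {x}) ≠ ∅ for every such U.
  x = ι: open {ι, κ} ∋ x has {ι, κ} ∩ (A ∖ {ι}) = ∅, so x is NOT a limit point.
  x = κ: opens ∋ x are {ι, κ}, {ι, κ, λ}; each meets A ∖ {κ}, so x IS a limit point.
  x = λ: open {λ} ∋ x has {λ} ∩ (A ∖ {λ}) = ∅, so x is NOT a limit point.
Collecting: A' = {κ}.


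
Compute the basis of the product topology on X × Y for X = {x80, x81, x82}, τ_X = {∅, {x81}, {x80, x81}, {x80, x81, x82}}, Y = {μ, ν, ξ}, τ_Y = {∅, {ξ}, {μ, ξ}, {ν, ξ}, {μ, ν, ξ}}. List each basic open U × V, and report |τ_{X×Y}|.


Basis B = {∅ × ∅, {x81} × {ξ}, {x80, x81} × {ξ}, {x81} × {μ, ξ}, {x81} × {ν, ξ}, {x80, x81, x82} × {ξ}, {x81} × {μ, ν, ξ}, {x80, x81} × {μ, ξ}, {x80, x81} × {ν, ξ}, {x80, x81} × {μ, ν, ξ}, {x80, x81, x82} × {μ, ξ}, {x80, x81, x82} × {ν, ξ}, {x80, x81, x82} × {μ, ν, ξ}}; |τ_{X×Y}| = 30.

Enumerate products U × V with U ∈ τ_X, V ∈ τ_Y (deduplicated):
  ∅ × ∅ = {} (∅)
  {x81} × {ξ} = {(x81,ξ)}
  {x80, x81} × {ξ} = {(x80,ξ), (x81,ξ)}
  {x81} × {μ, ξ} = {(x81,μ), (x81,ξ)}
  {x81} × {ν, ξ} = {(x81,ν), (x81,ξ)}
  {x80, x81, x82} × {ξ} = {(x80,ξ), (x81,ξ), (x82,ξ)}
  {x81} × {μ, ν, ξ} = {(x81,μ), (x81,ν), (x81,ξ)}
  {x80, x81} × {μ, ξ} = {(x80,μ), (x80,ξ), (x81,μ), (x81,ξ)}
  {x80, x81} × {ν, ξ} = {(x80,ν), (x80,ξ), (x81,ν), (x81,ξ)}
  {x80, x81} × {μ, ν, ξ} = {(x80,μ), (x80,ν), (x80,ξ), (x81,μ), (x81,ν), (x81,ξ)}
  {x80, x81, x82} × {μ, ξ} = {(x80,μ), (x80,ξ), (x81,μ), (x81,ξ), (x82,μ), (x82,ξ)}
  {x80, x81, x82} × {ν, ξ} = {(x80,ν), (x80,ξ), (x81,ν), (x81,ξ), (x82,ν), (x82,ξ)}
  {x80, x81, x82} × {μ, ν, ξ} = {(x80,μ), (x80,ν), (x80,ξ), (x81,μ), (x81,ν), (x81,ξ), (x82,μ), (x82,ν), (x82,ξ)}
These 13 distinct sets form the basis B.
Close under arbitrary unions to get τ_{X×Y}; counting gives |τ_{X×Y}| = 30.


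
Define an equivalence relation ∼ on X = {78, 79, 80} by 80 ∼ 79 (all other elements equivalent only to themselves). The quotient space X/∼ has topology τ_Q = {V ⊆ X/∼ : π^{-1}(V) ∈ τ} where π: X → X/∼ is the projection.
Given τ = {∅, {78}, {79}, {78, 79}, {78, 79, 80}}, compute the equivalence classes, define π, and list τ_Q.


X/∼ = {[78], [79=80]}; |τ_Q| = 3.

Equivalence classes: [78], [79=80].
Quotient map π: X → X/∼ sends 78 ↦ [78], 79 ↦ [79=80], 80 ↦ [79=80].
For each subset V ⊆ X/∼, compute π^{-1}(V) ⊆ X and check whether π^{-1}(V) ∈ τ. V is open in τ_Q iff π^{-1}(V) ∈ τ.
  V = {}: π^{-1}(V) = ∅ ∈ τ ✓.
  V = {[78]}: π^{-1}(V) = {78} ∈ τ ✓.
  V = {[79=80]}: π^{-1}(V) = {79, 80} ∉ τ ✗.
  V = {[78], [79=80]}: π^{-1}(V) = {78, 79, 80} ∈ τ ✓.
Open sets in the quotient: τ_Q = {{}, {[78]}, {[78], [79=80]}} (3 elements).


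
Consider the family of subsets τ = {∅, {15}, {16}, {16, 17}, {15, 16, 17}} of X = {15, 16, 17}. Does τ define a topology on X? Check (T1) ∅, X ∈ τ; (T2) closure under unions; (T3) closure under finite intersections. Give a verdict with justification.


τ is NOT a topology on X.

Axiom (T1): ∅ ∈ τ? Yes; X ∈ τ? Yes.
Axiom (T2/T3): check pairwise unions and intersections of members of τ.
Counterexample for (T2): {15} ∪ {16} = {15, 16} ∉ τ. Therefore τ is NOT a topology.


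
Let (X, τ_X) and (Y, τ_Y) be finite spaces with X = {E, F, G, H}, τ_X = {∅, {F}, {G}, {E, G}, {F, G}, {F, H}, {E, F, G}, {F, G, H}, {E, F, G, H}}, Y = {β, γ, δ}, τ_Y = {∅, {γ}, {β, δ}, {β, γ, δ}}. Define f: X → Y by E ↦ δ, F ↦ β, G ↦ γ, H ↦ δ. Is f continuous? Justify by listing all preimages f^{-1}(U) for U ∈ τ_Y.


f is NOT continuous.

Compute f^{-1}(U) for each U ∈ τ_Y:
  U = ∅: f^{-1}(U) = ∅ ∈ τ_X ✓.
  U = {γ}: f^{-1}(U) = {G} ∈ τ_X ✓.
  U = {β, δ}: f^{-1}(U) = {E, F, H} ∉ τ_X ✗.
  U = {β, γ, δ}: f^{-1}(U) = {E, F, G, H} ∈ τ_X ✓.
Found U = {β, δ} with f^{-1}(U) = {E, F, H} not in τ_X. Therefore f is NOT continuous.


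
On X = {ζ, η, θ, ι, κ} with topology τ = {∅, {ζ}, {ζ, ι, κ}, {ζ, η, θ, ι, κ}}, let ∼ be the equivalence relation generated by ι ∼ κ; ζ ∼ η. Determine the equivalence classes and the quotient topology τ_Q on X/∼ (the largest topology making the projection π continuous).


X/∼ = {[ζ=η], [θ], [ι=κ]}; |τ_Q| = 2.

Equivalence classes: [ζ=η], [θ], [ι=κ].
Quotient map π: X → X/∼ sends ζ ↦ [ζ=η], η ↦ [ζ=η], θ ↦ [θ], ι ↦ [ι=κ], κ ↦ [ι=κ].
For each subset V ⊆ X/∼, compute π^{-1}(V) ⊆ X and check whether π^{-1}(V) ∈ τ. V is open in τ_Q iff π^{-1}(V) ∈ τ.
  V = {}: π^{-1}(V) = ∅ ∈ τ ✓.
  V = {[ζ=η]}: π^{-1}(V) = {ζ, η} ∉ τ ✗.
  V = {[θ]}: π^{-1}(V) = {θ} ∉ τ ✗.
  V = {[ζ=η], [θ]}: π^{-1}(V) = {ζ, η, θ} ∉ τ ✗.
  V = {[ι=κ]}: π^{-1}(V) = {ι, κ} ∉ τ ✗.
  V = {[ζ=η], [ι=κ]}: π^{-1}(V) = {ζ, η, ι, κ} ∉ τ ✗.
  V = {[θ], [ι=κ]}: π^{-1}(V) = {θ, ι, κ} ∉ τ ✗.
  V = {[ζ=η], [θ], [ι=κ]}: π^{-1}(V) = {ζ, η, θ, ι, κ} ∈ τ ✓.
Open sets in the quotient: τ_Q = {{}, {[ζ=η], [θ], [ι=κ]}} (2 elements).


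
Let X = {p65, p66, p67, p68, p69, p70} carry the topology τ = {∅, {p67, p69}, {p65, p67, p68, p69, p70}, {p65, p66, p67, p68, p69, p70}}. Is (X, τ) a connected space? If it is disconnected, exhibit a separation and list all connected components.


(X, τ) is connected.

Find clopen sets (U ∈ τ with X ∖ U ∈ τ):
  U = ∅, X ∖ U = {p65, p66, p67, p68, p69, p70} — both open, so U is clopen.
  U = {p65, p66, p67, p68, p69, p70}, X ∖ U = ∅ — both open, so U is clopen.
Only trivial clopens (∅ and X) exist, so (X, τ) is connected.
Compute connected components by grouping points that agree on all clopens:
  component: {p65, p66, p67, p68, p69, p70}


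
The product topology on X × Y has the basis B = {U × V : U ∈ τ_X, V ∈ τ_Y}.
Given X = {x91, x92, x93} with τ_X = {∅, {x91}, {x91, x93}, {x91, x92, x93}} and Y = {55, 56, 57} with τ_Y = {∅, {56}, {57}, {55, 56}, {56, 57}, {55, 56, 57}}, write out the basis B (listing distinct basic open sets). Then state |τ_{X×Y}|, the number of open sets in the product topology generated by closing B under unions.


Basis B = {∅ × ∅, {x91} × {56}, {x91} × {57}, {x91} × {55, 56}, {x91} × {56, 57}, {x91, x93} × {56}, {x91, x93} × {57}, {x91} × {55, 56, 57}, {x91, x92, x93} × {56}, {x91, x92, x93} × {57}, {x91, x93} × {55, 56}, {x91, x93} × {56, 57}, {x91, x93} × {55, 56, 57}, {x91, x92, x93} × {55, 56}, {x91, x92, x93} × {56, 57}, {x91, x92, x93} × {55, 56, 57}}; |τ_{X×Y}| = 40.

Enumerate products U × V with U ∈ τ_X, V ∈ τ_Y (deduplicated):
  ∅ × ∅ = {} (∅)
  {x91} × {56} = {(x91,56)}
  {x91} × {57} = {(x91,57)}
  {x91} × {55, 56} = {(x91,55), (x91,56)}
  {x91} × {56, 57} = {(x91,56), (x91,57)}
  {x91, x93} × {56} = {(x91,56), (x93,56)}
  {x91, x93} × {57} = {(x91,57), (x93,57)}
  {x91} × {55, 56, 57} = {(x91,55), (x91,56), (x91,57)}
  {x91, x92, x93} × {56} = {(x91,56), (x92,56), (x93,56)}
  {x91, x92, x93} × {57} = {(x91,57), (x92,57), (x93,57)}
  {x91, x93} × {55, 56} = {(x91,55), (x91,56), (x93,55), (x93,56)}
  {x91, x93} × {56, 57} = {(x91,56), (x91,57), (x93,56), (x93,57)}
  {x91, x93} × {55, 56, 57} = {(x91,55), (x91,56), (x91,57), (x93,55), (x93,56), (x93,57)}
  {x91, x92, x93} × {55, 56} = {(x91,55), (x91,56), (x92,55), (x92,56), (x93,55), (x93,56)}
  {x91, x92, x93} × {56, 57} = {(x91,56), (x91,57), (x92,56), (x92,57), (x93,56), (x93,57)}
  {x91, x92, x93} × {55, 56, 57} = {(x91,55), (x91,56), (x91,57), (x92,55), (x92,56), (x92,57), (x93,55), (x93,56), (x93,57)}
These 16 distinct sets form the basis B.
Close under arbitrary unions to get τ_{X×Y}; counting gives |τ_{X×Y}| = 40.


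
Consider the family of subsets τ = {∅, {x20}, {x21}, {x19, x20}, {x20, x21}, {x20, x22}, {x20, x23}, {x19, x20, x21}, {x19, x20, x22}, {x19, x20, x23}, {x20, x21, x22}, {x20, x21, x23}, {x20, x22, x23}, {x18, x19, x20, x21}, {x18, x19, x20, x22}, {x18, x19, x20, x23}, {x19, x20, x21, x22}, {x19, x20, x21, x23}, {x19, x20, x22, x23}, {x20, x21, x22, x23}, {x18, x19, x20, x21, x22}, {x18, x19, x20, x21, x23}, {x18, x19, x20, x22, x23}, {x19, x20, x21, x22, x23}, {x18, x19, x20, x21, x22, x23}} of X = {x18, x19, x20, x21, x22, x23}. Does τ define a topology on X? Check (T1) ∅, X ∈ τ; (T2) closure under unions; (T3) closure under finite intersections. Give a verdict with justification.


τ is NOT a topology on X.

Axiom (T1): ∅ ∈ τ? Yes; X ∈ τ? Yes.
Axiom (T2/T3): check pairwise unions and intersections of members of τ.
Counterexample for (T3): {x18, x19, x20, x21} ∩ {x18, x19, x20, x22} = {x18, x19, x20} ∉ τ. Therefore τ is NOT a topology.


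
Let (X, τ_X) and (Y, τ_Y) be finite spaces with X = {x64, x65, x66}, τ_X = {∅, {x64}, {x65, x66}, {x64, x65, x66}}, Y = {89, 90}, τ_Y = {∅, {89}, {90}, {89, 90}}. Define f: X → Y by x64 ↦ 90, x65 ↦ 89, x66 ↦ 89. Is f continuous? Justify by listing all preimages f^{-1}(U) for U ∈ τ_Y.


f IS continuous.

Compute f^{-1}(U) for each U ∈ τ_Y:
  U = ∅: f^{-1}(U) = ∅ ∈ τ_X ✓.
  U = {89}: f^{-1}(U) = {x65, x66} ∈ τ_X ✓.
  U = {90}: f^{-1}(U) = {x64} ∈ τ_X ✓.
  U = {89, 90}: f^{-1}(U) = {x64, x65, x66} ∈ τ_X ✓.
Every preimage lies in τ_X, so f IS continuous.


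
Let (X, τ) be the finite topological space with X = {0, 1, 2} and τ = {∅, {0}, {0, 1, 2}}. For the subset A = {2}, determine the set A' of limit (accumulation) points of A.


A' = {1}

For each x ∈ X, list the open sets U ∈ τ with x ∈ U, then check whether U ∩ (A ∖ {x}) ≠ ∅ for every such U.
  x = 0: open {0} ∋ x has {0} ∩ (A ∖ {0}) = ∅, so x is NOT a limit point.
  x = 1: opens ∋ x are {0, 1, 2}; each meets A ∖ {1}, so x IS a limit point.
  x = 2: open {0, 1, 2} ∋ x has {0, 1, 2} ∩ (A ∖ {2}) = ∅, so x is NOT a limit point.
Collecting: A' = {1}.


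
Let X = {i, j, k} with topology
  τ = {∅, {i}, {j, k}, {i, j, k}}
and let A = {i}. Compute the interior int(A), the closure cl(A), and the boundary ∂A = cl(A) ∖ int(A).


int(A) = {i}, cl(A) = {i}, ∂A = ∅.

Closed sets in (X, τ) are complements of opens:
  closed(X, τ) = {∅, {i}, {j, k}, {i, j, k}}.
int(A) = ⋃ {U ∈ τ : U ⊆ A}. Opens contained in A: ∅, {i}.
Taking the union of these: int(A) = {i}.
cl(A) = ⋂ {C closed : A ⊆ C}. Closed sets containing A: {i}, {i, j, k}.
Intersecting these: cl(A) = {i}.
∂A = cl(A) ∖ int(A) = {i} ∖ {i} = ∅.


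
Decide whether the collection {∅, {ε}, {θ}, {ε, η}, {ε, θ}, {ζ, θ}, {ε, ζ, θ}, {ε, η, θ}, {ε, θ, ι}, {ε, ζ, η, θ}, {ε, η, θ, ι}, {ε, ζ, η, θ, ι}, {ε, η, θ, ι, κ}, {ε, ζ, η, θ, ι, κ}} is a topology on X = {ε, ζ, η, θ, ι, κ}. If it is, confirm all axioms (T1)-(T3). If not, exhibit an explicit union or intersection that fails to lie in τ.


τ is NOT a topology on X.

Axiom (T1): ∅ ∈ τ? Yes; X ∈ τ? Yes.
Axiom (T2/T3): check pairwise unions and intersections of members of τ.
Counterexample for (T2): {ζ, θ} ∪ {ε, θ, ι} = {ε, ζ, θ, ι} ∉ τ. Therefore τ is NOT a topology.


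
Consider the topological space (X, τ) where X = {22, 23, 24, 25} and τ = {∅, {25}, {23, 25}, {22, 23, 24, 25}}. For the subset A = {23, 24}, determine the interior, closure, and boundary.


int(A) = ∅, cl(A) = {22, 23, 24}, ∂A = {22, 23, 24}.

Closed sets in (X, τ) are complements of opens:
  closed(X, τ) = {∅, {22, 24}, {22, 23, 24}, {22, 23, 24, 25}}.
int(A) = ⋃ {U ∈ τ : U ⊆ A}. Opens contained in A: ∅.
Taking the union of these: int(A) = ∅.
cl(A) = ⋂ {C closed : A ⊆ C}. Closed sets containing A: {22, 23, 24}, {22, 23, 24, 25}.
Intersecting these: cl(A) = {22, 23, 24}.
∂A = cl(A) ∖ int(A) = {22, 23, 24} ∖ ∅ = {22, 23, 24}.


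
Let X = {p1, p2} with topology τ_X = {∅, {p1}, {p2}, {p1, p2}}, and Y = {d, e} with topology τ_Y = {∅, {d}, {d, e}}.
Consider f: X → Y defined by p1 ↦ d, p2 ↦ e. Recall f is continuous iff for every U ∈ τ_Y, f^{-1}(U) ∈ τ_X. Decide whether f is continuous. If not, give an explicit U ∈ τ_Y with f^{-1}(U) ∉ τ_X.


f IS continuous.

Compute f^{-1}(U) for each U ∈ τ_Y:
  U = ∅: f^{-1}(U) = ∅ ∈ τ_X ✓.
  U = {d}: f^{-1}(U) = {p1} ∈ τ_X ✓.
  U = {d, e}: f^{-1}(U) = {p1, p2} ∈ τ_X ✓.
Every preimage lies in τ_X, so f IS continuous.


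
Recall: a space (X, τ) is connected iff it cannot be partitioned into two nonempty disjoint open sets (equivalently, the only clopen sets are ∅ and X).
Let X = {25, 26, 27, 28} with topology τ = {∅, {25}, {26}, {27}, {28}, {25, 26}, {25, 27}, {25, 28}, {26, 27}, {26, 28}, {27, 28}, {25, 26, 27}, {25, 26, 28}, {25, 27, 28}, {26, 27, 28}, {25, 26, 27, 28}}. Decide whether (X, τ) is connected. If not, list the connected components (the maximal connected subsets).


(X, τ) is disconnected; components = [{25}, {26}, {27}, {28}].

Find clopen sets (U ∈ τ with X ∖ U ∈ τ):
  U = ∅, X ∖ U = {25, 26, 27, 28} — both open, so U is clopen.
  U = {25}, X ∖ U = {26, 27, 28} — both open, so U is clopen.
  U = {26}, X ∖ U = {25, 27, 28} — both open, so U is clopen.
  U = {27}, X ∖ U = {25, 26, 28} — both open, so U is clopen.
  U = {28}, X ∖ U = {25, 26, 27} — both open, so U is clopen.
  U = {25, 26}, X ∖ U = {27, 28} — both open, so U is clopen.
  U = {25, 27}, X ∖ U = {26, 28} — both open, so U is clopen.
  U = {25, 28}, X ∖ U = {26, 27} — both open, so U is clopen.
  U = {26, 27}, X ∖ U = {25, 28} — both open, so U is clopen.
  U = {26, 28}, X ∖ U = {25, 27} — both open, so U is clopen.
  U = {27, 28}, X ∖ U = {25, 26} — both open, so U is clopen.
  U = {25, 26, 27}, X ∖ U = {28} — both open, so U is clopen.
  U = {25, 26, 28}, X ∖ U = {27} — both open, so U is clopen.
  U = {25, 27, 28}, X ∖ U = {26} — both open, so U is clopen.
  U = {26, 27, 28}, X ∖ U = {25} — both open, so U is clopen.
  U = {25, 26, 27, 28}, X ∖ U = ∅ — both open, so U is clopen.
Nontrivial clopen(s) exist: e.g. {25, 27, 28}. So (X, τ) is disconnected.
Compute connected components by grouping points that agree on all clopens:
  component: {25}
  component: {26}
  component: {27}
  component: {28}


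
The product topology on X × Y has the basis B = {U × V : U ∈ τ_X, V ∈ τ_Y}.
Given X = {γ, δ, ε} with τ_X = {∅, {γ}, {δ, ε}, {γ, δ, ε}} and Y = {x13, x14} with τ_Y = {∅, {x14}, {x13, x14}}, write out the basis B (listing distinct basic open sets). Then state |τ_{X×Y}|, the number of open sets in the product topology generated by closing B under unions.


Basis B = {∅ × ∅, {γ} × {x14}, {γ} × {x13, x14}, {δ, ε} × {x14}, {γ, δ, ε} × {x14}, {δ, ε} × {x13, x14}, {γ, δ, ε} × {x13, x14}}; |τ_{X×Y}| = 9.

Enumerate products U × V with U ∈ τ_X, V ∈ τ_Y (deduplicated):
  ∅ × ∅ = {} (∅)
  {γ} × {x14} = {(γ,x14)}
  {γ} × {x13, x14} = {(γ,x13), (γ,x14)}
  {δ, ε} × {x14} = {(δ,x14), (ε,x14)}
  {γ, δ, ε} × {x14} = {(γ,x14), (δ,x14), (ε,x14)}
  {δ, ε} × {x13, x14} = {(δ,x13), (δ,x14), (ε,x13), (ε,x14)}
  {γ, δ, ε} × {x13, x14} = {(γ,x13), (γ,x14), (δ,x13), (δ,x14), (ε,x13), (ε,x14)}
These 7 distinct sets form the basis B.
Close under arbitrary unions to get τ_{X×Y}; counting gives |τ_{X×Y}| = 9.


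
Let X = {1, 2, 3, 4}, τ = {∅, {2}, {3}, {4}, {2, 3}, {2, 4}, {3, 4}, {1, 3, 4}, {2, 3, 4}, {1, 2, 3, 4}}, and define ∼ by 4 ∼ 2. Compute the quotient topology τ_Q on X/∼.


X/∼ = {[1], [2=4], [3]}; |τ_Q| = 5.

Equivalence classes: [1], [2=4], [3].
Quotient map π: X → X/∼ sends 1 ↦ [1], 2 ↦ [2=4], 3 ↦ [3], 4 ↦ [2=4].
For each subset V ⊆ X/∼, compute π^{-1}(V) ⊆ X and check whether π^{-1}(V) ∈ τ. V is open in τ_Q iff π^{-1}(V) ∈ τ.
  V = {}: π^{-1}(V) = ∅ ∈ τ ✓.
  V = {[1]}: π^{-1}(V) = {1} ∉ τ ✗.
  V = {[2=4]}: π^{-1}(V) = {2, 4} ∈ τ ✓.
  V = {[1], [2=4]}: π^{-1}(V) = {1, 2, 4} ∉ τ ✗.
  V = {[3]}: π^{-1}(V) = {3} ∈ τ ✓.
  V = {[1], [3]}: π^{-1}(V) = {1, 3} ∉ τ ✗.
  V = {[2=4], [3]}: π^{-1}(V) = {2, 3, 4} ∈ τ ✓.
  V = {[1], [2=4], [3]}: π^{-1}(V) = {1, 2, 3, 4} ∈ τ ✓.
Open sets in the quotient: τ_Q = {{}, {[2=4]}, {[3]}, {[2=4], [3]}, {[1], [2=4], [3]}} (5 elements).


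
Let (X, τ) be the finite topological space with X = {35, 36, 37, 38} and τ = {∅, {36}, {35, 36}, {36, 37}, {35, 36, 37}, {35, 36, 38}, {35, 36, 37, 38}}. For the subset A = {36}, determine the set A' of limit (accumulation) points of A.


A' = {35, 37, 38}

For each x ∈ X, list the open sets U ∈ τ with x ∈ U, then check whether U ∩ (A ∖ {x}) ≠ ∅ for every such U.
  x = 35: opens ∋ x are {35, 36}, {35, 36, 37}, {35, 36, 38}, {35, 36, 37, 38}; each meets A ∖ {35}, so x IS a limit point.
  x = 36: open {36} ∋ x has {36} ∩ (A ∖ {36}) = ∅, so x is NOT a limit point.
  x = 37: opens ∋ x are {36, 37}, {35, 36, 37}, {35, 36, 37, 38}; each meets A ∖ {37}, so x IS a limit point.
  x = 38: opens ∋ x are {35, 36, 38}, {35, 36, 37, 38}; each meets A ∖ {38}, so x IS a limit point.
Collecting: A' = {35, 37, 38}.


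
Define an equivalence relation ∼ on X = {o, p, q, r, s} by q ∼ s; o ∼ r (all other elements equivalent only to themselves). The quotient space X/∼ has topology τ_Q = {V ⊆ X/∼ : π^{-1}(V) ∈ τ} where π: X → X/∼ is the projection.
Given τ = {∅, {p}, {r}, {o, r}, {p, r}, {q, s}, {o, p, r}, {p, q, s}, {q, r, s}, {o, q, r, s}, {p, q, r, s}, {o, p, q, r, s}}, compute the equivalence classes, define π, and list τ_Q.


X/∼ = {[o=r], [p], [q=s]}; |τ_Q| = 8.

Equivalence classes: [o=r], [p], [q=s].
Quotient map π: X → X/∼ sends o ↦ [o=r], p ↦ [p], q ↦ [q=s], r ↦ [o=r], s ↦ [q=s].
For each subset V ⊆ X/∼, compute π^{-1}(V) ⊆ X and check whether π^{-1}(V) ∈ τ. V is open in τ_Q iff π^{-1}(V) ∈ τ.
  V = {}: π^{-1}(V) = ∅ ∈ τ ✓.
  V = {[o=r]}: π^{-1}(V) = {o, r} ∈ τ ✓.
  V = {[p]}: π^{-1}(V) = {p} ∈ τ ✓.
  V = {[o=r], [p]}: π^{-1}(V) = {o, p, r} ∈ τ ✓.
  V = {[q=s]}: π^{-1}(V) = {q, s} ∈ τ ✓.
  V = {[o=r], [q=s]}: π^{-1}(V) = {o, q, r, s} ∈ τ ✓.
  V = {[p], [q=s]}: π^{-1}(V) = {p, q, s} ∈ τ ✓.
  V = {[o=r], [p], [q=s]}: π^{-1}(V) = {o, p, q, r, s} ∈ τ ✓.
Open sets in the quotient: τ_Q = {{}, {[o=r]}, {[p]}, {[o=r], [p]}, {[q=s]}, {[o=r], [q=s]}, {[p], [q=s]}, {[o=r], [p], [q=s]}} (8 elements).
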